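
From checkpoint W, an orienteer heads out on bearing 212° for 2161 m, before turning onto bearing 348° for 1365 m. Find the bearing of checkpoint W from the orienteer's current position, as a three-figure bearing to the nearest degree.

071°

Leg 1 (212°, 2161 m): east 2161 sin 212° = -1145.16, north 2161 cos 212° = -1832.63
Leg 2 (348°, 1365 m): east 1365 sin 348° = -283.80, north 1365 cos 348° = 1335.17
Net displacement: -1428.95 east, -497.46 north. Direction back to start is (1428.95, 497.46): bearing = atan2(1428.95, 497.46) mod 360° = 70.81° ≈ 071°.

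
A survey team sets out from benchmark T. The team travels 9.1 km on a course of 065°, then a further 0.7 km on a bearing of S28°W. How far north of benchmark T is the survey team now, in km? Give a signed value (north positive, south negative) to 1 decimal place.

3.2 km

Leg 1 (065°, 9.1 km): east 9.1 sin 65° = 8.25, north 9.1 cos 65° = 3.85
Leg 2 (S28°W, 0.7 km): east 0.7 sin 208° = -0.33, north 0.7 cos 208° = -0.62
Net north component: 3.23 km.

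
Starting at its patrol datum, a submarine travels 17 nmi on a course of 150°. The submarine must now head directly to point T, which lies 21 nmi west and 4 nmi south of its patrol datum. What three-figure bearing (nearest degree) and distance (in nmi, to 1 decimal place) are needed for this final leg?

290°, 31.4 nmi

Leg 1 (150°, 17 nmi): east 17 sin 150° = 8.50, north 17 cos 150° = -14.72
Current position: (8.50, -14.72). Target: (-21, -4). Remaining: Δeast = -29.50, Δnorth = 10.72.
Bearing = atan2(-29.50, 10.72) mod 360° = 289.97°; distance = √((-29.50)² + (10.72)²) = 31.388 nmi.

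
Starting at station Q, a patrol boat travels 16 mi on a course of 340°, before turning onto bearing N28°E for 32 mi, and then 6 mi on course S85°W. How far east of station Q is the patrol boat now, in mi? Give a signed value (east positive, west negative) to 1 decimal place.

3.6 mi

Leg 1 (340°, 16 mi): east 16 sin 340° = -5.47, north 16 cos 340° = 15.04
Leg 2 (N28°E, 32 mi): east 32 sin 28° = 15.02, north 32 cos 28° = 28.25
Leg 3 (S85°W, 6 mi): east 6 sin 265° = -5.98, north 6 cos 265° = -0.52
Net east component: 3.57 mi.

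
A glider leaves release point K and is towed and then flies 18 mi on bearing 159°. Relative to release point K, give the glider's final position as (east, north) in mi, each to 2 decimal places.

Leg 1 (159°, 18 mi): east 18 sin 159° = 6.45, north 18 cos 159° = -16.80
Summing: 6.45 mi east, -16.80 mi north → (6.45, -16.80).

(6.45, -16.80)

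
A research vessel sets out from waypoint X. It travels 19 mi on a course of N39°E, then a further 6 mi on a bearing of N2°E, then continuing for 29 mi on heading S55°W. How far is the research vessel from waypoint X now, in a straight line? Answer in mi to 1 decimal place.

Leg 1 (N39°E, 19 mi): east 19 sin 39° = 11.96, north 19 cos 39° = 14.77
Leg 2 (N2°E, 6 mi): east 6 sin 2° = 0.21, north 6 cos 2° = 6.00
Leg 3 (S55°W, 29 mi): east 29 sin 235° = -23.76, north 29 cos 235° = -16.63
Net: -11.59 east, 4.13 north. Distance = √((-11.59)² + (4.13)²) = 12.302 mi.

12.3 mi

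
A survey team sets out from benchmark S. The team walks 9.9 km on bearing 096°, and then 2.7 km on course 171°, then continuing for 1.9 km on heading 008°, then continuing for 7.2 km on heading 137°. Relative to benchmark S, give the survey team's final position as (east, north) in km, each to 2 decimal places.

Leg 1 (096°, 9.9 km): east 9.9 sin 96° = 9.85, north 9.9 cos 96° = -1.03
Leg 2 (171°, 2.7 km): east 2.7 sin 171° = 0.42, north 2.7 cos 171° = -2.67
Leg 3 (008°, 1.9 km): east 1.9 sin 8° = 0.26, north 1.9 cos 8° = 1.88
Leg 4 (137°, 7.2 km): east 7.2 sin 137° = 4.91, north 7.2 cos 137° = -5.27
Summing: 15.44 km east, -7.09 km north → (15.44, -7.09).

(15.44, -7.09)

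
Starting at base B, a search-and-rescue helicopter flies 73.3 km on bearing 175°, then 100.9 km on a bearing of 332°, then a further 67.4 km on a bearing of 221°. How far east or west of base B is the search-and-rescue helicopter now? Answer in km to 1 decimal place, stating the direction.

Leg 1 (175°, 73.3 km): east 73.3 sin 175° = 6.39, north 73.3 cos 175° = -73.02
Leg 2 (332°, 100.9 km): east 100.9 sin 332° = -47.37, north 100.9 cos 332° = 89.09
Leg 3 (221°, 67.4 km): east 67.4 sin 221° = -44.22, north 67.4 cos 221° = -50.87
Net east component: -85.20 km.

85.2 km west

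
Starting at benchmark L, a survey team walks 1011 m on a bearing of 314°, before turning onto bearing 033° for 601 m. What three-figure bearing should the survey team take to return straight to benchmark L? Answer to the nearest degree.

162°

Leg 1 (314°, 1011 m): east 1011 sin 314° = -727.25, north 1011 cos 314° = 702.30
Leg 2 (033°, 601 m): east 601 sin 33° = 327.33, north 601 cos 33° = 504.04
Net displacement: -399.92 east, 1206.34 north. Direction back to start is (399.92, -1206.34): bearing = atan2(399.92, -1206.34) mod 360° = 161.66° ≈ 162°.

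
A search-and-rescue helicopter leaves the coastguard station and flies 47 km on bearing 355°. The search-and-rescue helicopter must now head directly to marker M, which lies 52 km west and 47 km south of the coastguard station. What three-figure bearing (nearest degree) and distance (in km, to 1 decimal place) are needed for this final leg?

Leg 1 (355°, 47 km): east 47 sin 355° = -4.10, north 47 cos 355° = 46.82
Current position: (-4.10, 46.82). Target: (-52, -47). Remaining: Δeast = -47.90, Δnorth = -93.82.
Bearing = atan2(-47.90, -93.82) mod 360° = 207.05°; distance = √((-47.90)² + (-93.82)²) = 105.343 km.

207°, 105.3 km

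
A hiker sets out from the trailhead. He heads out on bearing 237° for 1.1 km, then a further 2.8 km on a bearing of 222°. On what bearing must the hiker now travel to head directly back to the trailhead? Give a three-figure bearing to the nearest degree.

Leg 1 (237°, 1.1 km): east 1.1 sin 237° = -0.92, north 1.1 cos 237° = -0.60
Leg 2 (222°, 2.8 km): east 2.8 sin 222° = -1.87, north 2.8 cos 222° = -2.08
Net displacement: -2.80 east, -2.68 north. Direction back to start is (2.80, 2.68): bearing = atan2(2.80, 2.68) mod 360° = 46.22° ≈ 046°.

046°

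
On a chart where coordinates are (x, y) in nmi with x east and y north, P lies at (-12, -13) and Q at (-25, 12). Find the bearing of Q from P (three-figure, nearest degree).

333°

Δeast = -25 − -12 = -13.00; Δnorth = 12 − -13 = 25.00.
Bearing = atan2(Δeast, Δnorth) mod 360° = 332.53° ≈ 333°.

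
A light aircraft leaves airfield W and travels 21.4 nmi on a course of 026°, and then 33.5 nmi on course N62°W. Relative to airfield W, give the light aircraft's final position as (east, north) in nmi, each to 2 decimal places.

(-20.20, 34.96)

Leg 1 (026°, 21.4 nmi): east 21.4 sin 26° = 9.38, north 21.4 cos 26° = 19.23
Leg 2 (N62°W, 33.5 nmi): east 33.5 sin 298° = -29.58, north 33.5 cos 298° = 15.73
Summing: -20.20 nmi east, 34.96 nmi north → (-20.20, 34.96).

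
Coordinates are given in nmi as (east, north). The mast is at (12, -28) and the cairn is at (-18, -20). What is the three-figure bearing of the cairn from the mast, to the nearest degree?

285°

Δeast = -18 − 12 = -30.00; Δnorth = -20 − -28 = 8.00.
Bearing = atan2(Δeast, Δnorth) mod 360° = 284.93° ≈ 285°.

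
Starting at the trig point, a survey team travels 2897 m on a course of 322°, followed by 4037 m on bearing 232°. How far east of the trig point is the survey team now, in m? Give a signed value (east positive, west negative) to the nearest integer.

Leg 1 (322°, 2897 m): east 2897 sin 322° = -1783.57, north 2897 cos 322° = 2282.87
Leg 2 (232°, 4037 m): east 4037 sin 232° = -3181.20, north 4037 cos 232° = -2485.43
Net east component: -4964.77 m.

-4965 m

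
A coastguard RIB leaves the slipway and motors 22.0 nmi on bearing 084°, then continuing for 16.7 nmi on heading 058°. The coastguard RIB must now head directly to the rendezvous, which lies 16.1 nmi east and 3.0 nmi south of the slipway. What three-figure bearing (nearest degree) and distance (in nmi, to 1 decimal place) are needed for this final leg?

Leg 1 (084°, 22.0 nmi): east 22.0 sin 84° = 21.88, north 22.0 cos 84° = 2.30
Leg 2 (058°, 16.7 nmi): east 16.7 sin 58° = 14.16, north 16.7 cos 58° = 8.85
Current position: (36.04, 11.15). Target: (16.1, -3.0). Remaining: Δeast = -19.94, Δnorth = -14.15.
Bearing = atan2(-19.94, -14.15) mod 360° = 234.64°; distance = √((-19.94)² + (-14.15)²) = 24.452 nmi.

235°, 24.5 nmi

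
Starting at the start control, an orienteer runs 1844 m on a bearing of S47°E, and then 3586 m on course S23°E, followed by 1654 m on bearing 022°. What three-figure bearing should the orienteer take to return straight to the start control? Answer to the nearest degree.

312°

Leg 1 (S47°E, 1844 m): east 1844 sin 133° = 1348.62, north 1844 cos 133° = -1257.60
Leg 2 (S23°E, 3586 m): east 3586 sin 157° = 1401.16, north 3586 cos 157° = -3300.93
Leg 3 (022°, 1654 m): east 1654 sin 22° = 619.60, north 1654 cos 22° = 1533.56
Net displacement: 3369.38 east, -3024.97 north. Direction back to start is (-3369.38, 3024.97): bearing = atan2(-3369.38, 3024.97) mod 360° = 311.92° ≈ 312°.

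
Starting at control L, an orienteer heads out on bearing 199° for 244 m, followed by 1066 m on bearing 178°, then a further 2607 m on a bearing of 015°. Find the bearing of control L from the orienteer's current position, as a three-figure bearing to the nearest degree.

Leg 1 (199°, 244 m): east 244 sin 199° = -79.44, north 244 cos 199° = -230.71
Leg 2 (178°, 1066 m): east 1066 sin 178° = 37.20, north 1066 cos 178° = -1065.35
Leg 3 (015°, 2607 m): east 2607 sin 15° = 674.74, north 2607 cos 15° = 2518.17
Net displacement: 632.51 east, 1222.11 north. Direction back to start is (-632.51, -1222.11): bearing = atan2(-632.51, -1222.11) mod 360° = 207.36° ≈ 207°.

207°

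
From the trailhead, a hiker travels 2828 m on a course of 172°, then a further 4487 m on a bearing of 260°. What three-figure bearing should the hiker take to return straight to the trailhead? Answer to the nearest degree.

048°

Leg 1 (172°, 2828 m): east 2828 sin 172° = 393.58, north 2828 cos 172° = -2800.48
Leg 2 (260°, 4487 m): east 4487 sin 260° = -4418.83, north 4487 cos 260° = -779.16
Net displacement: -4025.25 east, -3579.64 north. Direction back to start is (4025.25, 3579.64): bearing = atan2(4025.25, 3579.64) mod 360° = 48.35° ≈ 048°.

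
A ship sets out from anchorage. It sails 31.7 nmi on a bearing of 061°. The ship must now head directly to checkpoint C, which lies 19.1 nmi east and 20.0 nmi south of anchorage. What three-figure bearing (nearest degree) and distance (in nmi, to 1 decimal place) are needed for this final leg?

Leg 1 (061°, 31.7 nmi): east 31.7 sin 61° = 27.73, north 31.7 cos 61° = 15.37
Current position: (27.73, 15.37). Target: (19.1, -20.0). Remaining: Δeast = -8.63, Δnorth = -35.37.
Bearing = atan2(-8.63, -35.37) mod 360° = 193.71°; distance = √((-8.63)² + (-35.37)²) = 36.405 nmi.

194°, 36.4 nmi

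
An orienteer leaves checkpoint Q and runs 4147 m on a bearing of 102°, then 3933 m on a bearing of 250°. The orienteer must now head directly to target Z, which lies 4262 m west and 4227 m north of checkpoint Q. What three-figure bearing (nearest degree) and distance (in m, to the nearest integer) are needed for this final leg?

Leg 1 (102°, 4147 m): east 4147 sin 102° = 4056.38, north 4147 cos 102° = -862.21
Leg 2 (250°, 3933 m): east 3933 sin 250° = -3695.81, north 3933 cos 250° = -1345.17
Current position: (360.57, -2207.38). Target: (-4262, 4227). Remaining: Δeast = -4622.57, Δnorth = 6434.38.
Bearing = atan2(-4622.57, 6434.38) mod 360° = 324.31°; distance = √((-4622.57)² + (6434.38)²) = 7922.708 m.

324°, 7923 m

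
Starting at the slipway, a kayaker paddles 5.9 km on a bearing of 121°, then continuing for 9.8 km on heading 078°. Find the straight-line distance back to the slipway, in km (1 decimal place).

Leg 1 (121°, 5.9 km): east 5.9 sin 121° = 5.06, north 5.9 cos 121° = -3.04
Leg 2 (078°, 9.8 km): east 9.8 sin 78° = 9.59, north 9.8 cos 78° = 2.04
Net: 14.64 east, -1.00 north. Distance = √((14.64)² + (-1.00)²) = 14.677 km.

14.7 km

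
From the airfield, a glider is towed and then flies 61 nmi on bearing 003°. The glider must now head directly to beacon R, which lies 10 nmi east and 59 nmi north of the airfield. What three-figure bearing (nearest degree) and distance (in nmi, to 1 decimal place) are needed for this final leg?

Leg 1 (003°, 61 nmi): east 61 sin 3° = 3.19, north 61 cos 3° = 60.92
Current position: (3.19, 60.92). Target: (10, 59). Remaining: Δeast = 6.81, Δnorth = -1.92.
Bearing = atan2(6.81, -1.92) mod 360° = 105.72°; distance = √((6.81)² + (-1.92)²) = 7.072 nmi.

106°, 7.1 nmi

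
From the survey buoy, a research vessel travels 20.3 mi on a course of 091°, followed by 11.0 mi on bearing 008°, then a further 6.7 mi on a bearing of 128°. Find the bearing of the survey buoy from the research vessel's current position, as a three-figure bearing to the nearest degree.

257°

Leg 1 (091°, 20.3 mi): east 20.3 sin 91° = 20.30, north 20.3 cos 91° = -0.35
Leg 2 (008°, 11.0 mi): east 11.0 sin 8° = 1.53, north 11.0 cos 8° = 10.89
Leg 3 (128°, 6.7 mi): east 6.7 sin 128° = 5.28, north 6.7 cos 128° = -4.12
Net displacement: 27.11 east, 6.41 north. Direction back to start is (-27.11, -6.41): bearing = atan2(-27.11, -6.41) mod 360° = 256.69° ≈ 257°.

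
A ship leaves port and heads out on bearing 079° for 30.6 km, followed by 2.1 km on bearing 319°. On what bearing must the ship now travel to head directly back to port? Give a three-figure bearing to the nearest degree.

255°

Leg 1 (079°, 30.6 km): east 30.6 sin 79° = 30.04, north 30.6 cos 79° = 5.84
Leg 2 (319°, 2.1 km): east 2.1 sin 319° = -1.38, north 2.1 cos 319° = 1.58
Net displacement: 28.66 east, 7.42 north. Direction back to start is (-28.66, -7.42): bearing = atan2(-28.66, -7.42) mod 360° = 255.48° ≈ 255°.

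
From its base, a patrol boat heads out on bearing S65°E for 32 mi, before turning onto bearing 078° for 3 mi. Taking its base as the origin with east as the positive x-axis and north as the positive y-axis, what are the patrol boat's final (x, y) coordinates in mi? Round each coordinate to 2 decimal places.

Leg 1 (S65°E, 32 mi): east 32 sin 115° = 29.00, north 32 cos 115° = -13.52
Leg 2 (078°, 3 mi): east 3 sin 78° = 2.93, north 3 cos 78° = 0.62
Summing: 31.94 mi east, -12.90 mi north → (31.94, -12.90).

(31.94, -12.90)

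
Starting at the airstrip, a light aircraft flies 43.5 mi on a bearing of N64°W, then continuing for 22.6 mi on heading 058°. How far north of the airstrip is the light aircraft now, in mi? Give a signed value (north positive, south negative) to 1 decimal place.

Leg 1 (N64°W, 43.5 mi): east 43.5 sin 296° = -39.10, north 43.5 cos 296° = 19.07
Leg 2 (058°, 22.6 mi): east 22.6 sin 58° = 19.17, north 22.6 cos 58° = 11.98
Net north component: 31.05 mi.

31.0 mi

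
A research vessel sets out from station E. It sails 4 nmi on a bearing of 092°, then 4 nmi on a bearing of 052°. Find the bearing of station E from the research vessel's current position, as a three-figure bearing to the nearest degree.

252°

Leg 1 (092°, 4 nmi): east 4 sin 92° = 4.00, north 4 cos 92° = -0.14
Leg 2 (052°, 4 nmi): east 4 sin 52° = 3.15, north 4 cos 52° = 2.46
Net displacement: 7.15 east, 2.32 north. Direction back to start is (-7.15, -2.32): bearing = atan2(-7.15, -2.32) mod 360° = 252.00° ≈ 252°.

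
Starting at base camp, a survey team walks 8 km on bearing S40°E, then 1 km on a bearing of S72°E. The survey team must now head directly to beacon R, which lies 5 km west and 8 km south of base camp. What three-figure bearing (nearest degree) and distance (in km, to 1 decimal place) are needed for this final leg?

Leg 1 (S40°E, 8 km): east 8 sin 140° = 5.14, north 8 cos 140° = -6.13
Leg 2 (S72°E, 1 km): east 1 sin 108° = 0.95, north 1 cos 108° = -0.31
Current position: (6.09, -6.44). Target: (-5, -8). Remaining: Δeast = -11.09, Δnorth = -1.56.
Bearing = atan2(-11.09, -1.56) mod 360° = 261.98°; distance = √((-11.09)² + (-1.56)²) = 11.203 km.

262°, 11.2 km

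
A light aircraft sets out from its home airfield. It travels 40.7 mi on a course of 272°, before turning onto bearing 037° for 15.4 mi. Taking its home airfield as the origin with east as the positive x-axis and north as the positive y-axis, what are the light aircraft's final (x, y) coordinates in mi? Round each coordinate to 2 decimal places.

Leg 1 (272°, 40.7 mi): east 40.7 sin 272° = -40.68, north 40.7 cos 272° = 1.42
Leg 2 (037°, 15.4 mi): east 15.4 sin 37° = 9.27, north 15.4 cos 37° = 12.30
Summing: -31.41 mi east, 13.72 mi north → (-31.41, 13.72).

(-31.41, 13.72)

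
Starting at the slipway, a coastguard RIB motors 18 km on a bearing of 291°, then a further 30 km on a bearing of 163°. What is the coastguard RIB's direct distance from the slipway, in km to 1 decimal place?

Leg 1 (291°, 18 km): east 18 sin 291° = -16.80, north 18 cos 291° = 6.45
Leg 2 (163°, 30 km): east 30 sin 163° = 8.77, north 30 cos 163° = -28.69
Net: -8.03 east, -22.24 north. Distance = √((-8.03)² + (-22.24)²) = 23.645 km.

23.6 km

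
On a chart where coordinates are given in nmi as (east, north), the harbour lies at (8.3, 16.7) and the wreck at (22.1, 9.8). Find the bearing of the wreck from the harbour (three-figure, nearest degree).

Δeast = 22.1 − 8.3 = 13.80; Δnorth = 9.8 − 16.7 = -6.90.
Bearing = atan2(Δeast, Δnorth) mod 360° = 116.57° ≈ 117°.

117°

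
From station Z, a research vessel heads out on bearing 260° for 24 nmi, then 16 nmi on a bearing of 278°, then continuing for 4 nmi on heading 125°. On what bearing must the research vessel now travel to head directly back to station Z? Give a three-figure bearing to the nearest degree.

Leg 1 (260°, 24 nmi): east 24 sin 260° = -23.64, north 24 cos 260° = -4.17
Leg 2 (278°, 16 nmi): east 16 sin 278° = -15.84, north 16 cos 278° = 2.23
Leg 3 (125°, 4 nmi): east 4 sin 125° = 3.28, north 4 cos 125° = -2.29
Net displacement: -36.20 east, -4.24 north. Direction back to start is (36.20, 4.24): bearing = atan2(36.20, 4.24) mod 360° = 83.33° ≈ 083°.

083°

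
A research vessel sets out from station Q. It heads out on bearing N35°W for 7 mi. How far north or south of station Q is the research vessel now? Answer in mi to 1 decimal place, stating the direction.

Leg 1 (N35°W, 7 mi): east 7 sin 325° = -4.02, north 7 cos 325° = 5.73
Net north component: 5.73 mi.

5.7 mi north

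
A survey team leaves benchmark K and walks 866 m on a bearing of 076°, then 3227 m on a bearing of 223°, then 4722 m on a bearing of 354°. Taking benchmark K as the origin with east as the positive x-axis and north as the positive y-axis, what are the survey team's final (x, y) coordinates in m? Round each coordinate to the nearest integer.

Leg 1 (076°, 866 m): east 866 sin 76° = 840.28, north 866 cos 76° = 209.50
Leg 2 (223°, 3227 m): east 3227 sin 223° = -2200.81, north 3227 cos 223° = -2360.08
Leg 3 (354°, 4722 m): east 4722 sin 354° = -493.58, north 4722 cos 354° = 4696.13
Summing: -1854.12 m east, 2545.56 m north → (-1854, 2546).

(-1854, 2546)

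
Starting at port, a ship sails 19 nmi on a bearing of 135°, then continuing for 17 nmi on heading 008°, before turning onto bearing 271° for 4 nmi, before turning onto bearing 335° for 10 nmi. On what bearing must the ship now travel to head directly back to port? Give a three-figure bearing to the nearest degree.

Leg 1 (135°, 19 nmi): east 19 sin 135° = 13.44, north 19 cos 135° = -13.44
Leg 2 (008°, 17 nmi): east 17 sin 8° = 2.37, north 17 cos 8° = 16.83
Leg 3 (271°, 4 nmi): east 4 sin 271° = -4.00, north 4 cos 271° = 0.07
Leg 4 (335°, 10 nmi): east 10 sin 335° = -4.23, north 10 cos 335° = 9.06
Net displacement: 7.58 east, 12.53 north. Direction back to start is (-7.58, -12.53): bearing = atan2(-7.58, -12.53) mod 360° = 211.15° ≈ 211°.

211°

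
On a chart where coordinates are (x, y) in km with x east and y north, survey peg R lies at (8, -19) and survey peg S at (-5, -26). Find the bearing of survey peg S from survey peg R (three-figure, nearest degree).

242°

Δeast = -5 − 8 = -13.00; Δnorth = -26 − -19 = -7.00.
Bearing = atan2(Δeast, Δnorth) mod 360° = 241.70° ≈ 242°.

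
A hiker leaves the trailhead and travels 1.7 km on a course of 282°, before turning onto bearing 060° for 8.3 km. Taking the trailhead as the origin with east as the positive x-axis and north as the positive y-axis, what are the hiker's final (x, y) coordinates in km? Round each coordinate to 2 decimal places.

(5.53, 4.50)

Leg 1 (282°, 1.7 km): east 1.7 sin 282° = -1.66, north 1.7 cos 282° = 0.35
Leg 2 (060°, 8.3 km): east 8.3 sin 60° = 7.19, north 8.3 cos 60° = 4.15
Summing: 5.53 km east, 4.50 km north → (5.53, 4.50).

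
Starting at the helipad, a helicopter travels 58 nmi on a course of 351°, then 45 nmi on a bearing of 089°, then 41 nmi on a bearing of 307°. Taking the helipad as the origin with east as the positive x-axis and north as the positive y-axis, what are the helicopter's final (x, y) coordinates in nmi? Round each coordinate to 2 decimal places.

(3.18, 82.75)

Leg 1 (351°, 58 nmi): east 58 sin 351° = -9.07, north 58 cos 351° = 57.29
Leg 2 (089°, 45 nmi): east 45 sin 89° = 44.99, north 45 cos 89° = 0.79
Leg 3 (307°, 41 nmi): east 41 sin 307° = -32.74, north 41 cos 307° = 24.67
Summing: 3.18 nmi east, 82.75 nmi north → (3.18, 82.75).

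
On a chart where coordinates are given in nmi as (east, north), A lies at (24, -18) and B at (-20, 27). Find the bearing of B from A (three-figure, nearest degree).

316°

Δeast = -20 − 24 = -44.00; Δnorth = 27 − -18 = 45.00.
Bearing = atan2(Δeast, Δnorth) mod 360° = 315.64° ≈ 316°.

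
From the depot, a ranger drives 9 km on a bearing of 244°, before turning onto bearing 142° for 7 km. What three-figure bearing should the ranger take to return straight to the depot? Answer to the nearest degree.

Leg 1 (244°, 9 km): east 9 sin 244° = -8.09, north 9 cos 244° = -3.95
Leg 2 (142°, 7 km): east 7 sin 142° = 4.31, north 7 cos 142° = -5.52
Net displacement: -3.78 east, -9.46 north. Direction back to start is (3.78, 9.46): bearing = atan2(3.78, 9.46) mod 360° = 21.78° ≈ 022°.

022°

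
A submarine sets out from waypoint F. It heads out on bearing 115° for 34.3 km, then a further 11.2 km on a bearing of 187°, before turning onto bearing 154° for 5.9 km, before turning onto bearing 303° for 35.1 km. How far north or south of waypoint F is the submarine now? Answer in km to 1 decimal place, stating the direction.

11.8 km south

Leg 1 (115°, 34.3 km): east 34.3 sin 115° = 31.09, north 34.3 cos 115° = -14.50
Leg 2 (187°, 11.2 km): east 11.2 sin 187° = -1.36, north 11.2 cos 187° = -11.12
Leg 3 (154°, 5.9 km): east 5.9 sin 154° = 2.59, north 5.9 cos 154° = -5.30
Leg 4 (303°, 35.1 km): east 35.1 sin 303° = -29.44, north 35.1 cos 303° = 19.12
Net north component: -11.80 km.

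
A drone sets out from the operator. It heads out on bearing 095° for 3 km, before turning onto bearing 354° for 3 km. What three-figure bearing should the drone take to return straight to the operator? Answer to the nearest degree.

Leg 1 (095°, 3 km): east 3 sin 95° = 2.99, north 3 cos 95° = -0.26
Leg 2 (354°, 3 km): east 3 sin 354° = -0.31, north 3 cos 354° = 2.98
Net displacement: 2.67 east, 2.72 north. Direction back to start is (-2.67, -2.72): bearing = atan2(-2.67, -2.72) mod 360° = 224.50° ≈ 224°.

224°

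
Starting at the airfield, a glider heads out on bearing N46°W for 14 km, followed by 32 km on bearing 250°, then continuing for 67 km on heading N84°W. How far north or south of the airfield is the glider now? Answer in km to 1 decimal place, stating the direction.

Leg 1 (N46°W, 14 km): east 14 sin 314° = -10.07, north 14 cos 314° = 9.73
Leg 2 (250°, 32 km): east 32 sin 250° = -30.07, north 32 cos 250° = -10.94
Leg 3 (N84°W, 67 km): east 67 sin 276° = -66.63, north 67 cos 276° = 7.00
Net north component: 5.78 km.

5.8 km north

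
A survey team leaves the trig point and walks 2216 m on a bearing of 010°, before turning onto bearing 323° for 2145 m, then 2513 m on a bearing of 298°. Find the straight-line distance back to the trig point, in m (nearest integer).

5960 m

Leg 1 (010°, 2216 m): east 2216 sin 10° = 384.80, north 2216 cos 10° = 2182.33
Leg 2 (323°, 2145 m): east 2145 sin 323° = -1290.89, north 2145 cos 323° = 1713.07
Leg 3 (298°, 2513 m): east 2513 sin 298° = -2218.85, north 2513 cos 298° = 1179.78
Net: -3124.94 east, 5075.19 north. Distance = √((-3124.94)² + (5075.19)²) = 5960.098 m.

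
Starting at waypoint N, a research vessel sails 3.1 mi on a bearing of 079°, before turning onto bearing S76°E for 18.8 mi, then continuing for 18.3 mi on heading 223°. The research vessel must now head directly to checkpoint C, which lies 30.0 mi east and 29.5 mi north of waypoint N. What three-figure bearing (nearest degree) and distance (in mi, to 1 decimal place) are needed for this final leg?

Leg 1 (079°, 3.1 mi): east 3.1 sin 79° = 3.04, north 3.1 cos 79° = 0.59
Leg 2 (S76°E, 18.8 mi): east 18.8 sin 104° = 18.24, north 18.8 cos 104° = -4.55
Leg 3 (223°, 18.3 mi): east 18.3 sin 223° = -12.48, north 18.3 cos 223° = -13.38
Current position: (8.80, -17.34). Target: (30.0, 29.5). Remaining: Δeast = 21.20, Δnorth = 46.84.
Bearing = atan2(21.20, 46.84) mod 360° = 24.35°; distance = √((21.20)² + (46.84)²) = 51.413 mi.

024°, 51.4 mi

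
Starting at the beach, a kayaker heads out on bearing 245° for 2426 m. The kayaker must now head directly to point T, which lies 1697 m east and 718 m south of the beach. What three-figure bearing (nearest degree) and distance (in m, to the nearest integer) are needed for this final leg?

Leg 1 (245°, 2426 m): east 2426 sin 245° = -2198.70, north 2426 cos 245° = -1025.27
Current position: (-2198.70, -1025.27). Target: (1697, -718). Remaining: Δeast = 3895.70, Δnorth = 307.27.
Bearing = atan2(3895.70, 307.27) mod 360° = 85.49°; distance = √((3895.70)² + (307.27)²) = 3907.802 m.

085°, 3908 m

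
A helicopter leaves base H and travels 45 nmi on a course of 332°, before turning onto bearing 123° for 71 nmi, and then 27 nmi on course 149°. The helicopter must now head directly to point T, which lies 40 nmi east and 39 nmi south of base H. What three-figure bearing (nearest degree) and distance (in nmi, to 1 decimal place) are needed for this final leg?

Leg 1 (332°, 45 nmi): east 45 sin 332° = -21.13, north 45 cos 332° = 39.73
Leg 2 (123°, 71 nmi): east 71 sin 123° = 59.55, north 71 cos 123° = -38.67
Leg 3 (149°, 27 nmi): east 27 sin 149° = 13.91, north 27 cos 149° = -23.14
Current position: (52.33, -22.08). Target: (40, -39). Remaining: Δeast = -12.33, Δnorth = -16.92.
Bearing = atan2(-12.33, -16.92) mod 360° = 216.07°; distance = √((-12.33)² + (-16.92)²) = 20.933 nmi.

216°, 20.9 nmi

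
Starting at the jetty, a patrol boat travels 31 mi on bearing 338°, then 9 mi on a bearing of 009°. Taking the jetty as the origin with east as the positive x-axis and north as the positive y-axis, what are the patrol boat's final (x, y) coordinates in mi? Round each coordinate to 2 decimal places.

(-10.20, 37.63)

Leg 1 (338°, 31 mi): east 31 sin 338° = -11.61, north 31 cos 338° = 28.74
Leg 2 (009°, 9 mi): east 9 sin 9° = 1.41, north 9 cos 9° = 8.89
Summing: -10.20 mi east, 37.63 mi north → (-10.20, 37.63).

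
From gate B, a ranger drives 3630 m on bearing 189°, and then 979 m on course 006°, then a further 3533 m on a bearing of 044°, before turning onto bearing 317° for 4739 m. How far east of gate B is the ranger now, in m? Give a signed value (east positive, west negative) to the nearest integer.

-1243 m

Leg 1 (189°, 3630 m): east 3630 sin 189° = -567.86, north 3630 cos 189° = -3585.31
Leg 2 (006°, 979 m): east 979 sin 6° = 102.33, north 979 cos 6° = 973.64
Leg 3 (044°, 3533 m): east 3533 sin 44° = 2454.23, north 3533 cos 44° = 2541.43
Leg 4 (317°, 4739 m): east 4739 sin 317° = -3231.99, north 4739 cos 317° = 3465.89
Net east component: -1243.29 m.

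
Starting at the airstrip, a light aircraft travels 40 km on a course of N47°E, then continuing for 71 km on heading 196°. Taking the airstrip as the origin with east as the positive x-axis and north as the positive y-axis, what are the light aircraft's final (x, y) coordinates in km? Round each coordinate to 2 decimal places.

Leg 1 (N47°E, 40 km): east 40 sin 47° = 29.25, north 40 cos 47° = 27.28
Leg 2 (196°, 71 km): east 71 sin 196° = -19.57, north 71 cos 196° = -68.25
Summing: 9.68 km east, -40.97 km north → (9.68, -40.97).

(9.68, -40.97)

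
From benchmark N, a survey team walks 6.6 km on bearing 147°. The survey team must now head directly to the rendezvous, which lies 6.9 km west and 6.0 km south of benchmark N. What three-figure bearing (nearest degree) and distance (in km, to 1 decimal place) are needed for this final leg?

Leg 1 (147°, 6.6 km): east 6.6 sin 147° = 3.59, north 6.6 cos 147° = -5.54
Current position: (3.59, -5.54). Target: (-6.9, -6.0). Remaining: Δeast = -10.49, Δnorth = -0.46.
Bearing = atan2(-10.49, -0.46) mod 360° = 267.46°; distance = √((-10.49)² + (-0.46)²) = 10.505 km.

267°, 10.5 km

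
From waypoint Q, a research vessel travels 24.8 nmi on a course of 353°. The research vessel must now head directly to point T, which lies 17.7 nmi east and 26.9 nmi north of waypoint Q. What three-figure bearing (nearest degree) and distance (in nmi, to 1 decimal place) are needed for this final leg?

084°, 20.8 nmi

Leg 1 (353°, 24.8 nmi): east 24.8 sin 353° = -3.02, north 24.8 cos 353° = 24.62
Current position: (-3.02, 24.62). Target: (17.7, 26.9). Remaining: Δeast = 20.72, Δnorth = 2.28.
Bearing = atan2(20.72, 2.28) mod 360° = 83.71°; distance = √((20.72)² + (2.28)²) = 20.848 nmi.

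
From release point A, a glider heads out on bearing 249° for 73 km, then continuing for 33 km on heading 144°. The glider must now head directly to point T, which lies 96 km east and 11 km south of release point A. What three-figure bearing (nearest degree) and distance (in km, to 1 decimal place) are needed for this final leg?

074°, 150.7 km

Leg 1 (249°, 73 km): east 73 sin 249° = -68.15, north 73 cos 249° = -26.16
Leg 2 (144°, 33 km): east 33 sin 144° = 19.40, north 33 cos 144° = -26.70
Current position: (-48.75, -52.86). Target: (96, -11). Remaining: Δeast = 144.75, Δnorth = 41.86.
Bearing = atan2(144.75, 41.86) mod 360° = 73.87°; distance = √((144.75)² + (41.86)²) = 150.685 km.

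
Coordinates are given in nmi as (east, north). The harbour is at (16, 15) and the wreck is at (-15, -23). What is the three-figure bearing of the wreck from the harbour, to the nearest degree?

219°

Δeast = -15 − 16 = -31.00; Δnorth = -23 − 15 = -38.00.
Bearing = atan2(Δeast, Δnorth) mod 360° = 219.21° ≈ 219°.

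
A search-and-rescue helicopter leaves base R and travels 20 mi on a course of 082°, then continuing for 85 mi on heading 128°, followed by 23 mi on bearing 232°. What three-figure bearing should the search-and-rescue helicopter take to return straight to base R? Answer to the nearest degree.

Leg 1 (082°, 20 mi): east 20 sin 82° = 19.81, north 20 cos 82° = 2.78
Leg 2 (128°, 85 mi): east 85 sin 128° = 66.98, north 85 cos 128° = -52.33
Leg 3 (232°, 23 mi): east 23 sin 232° = -18.12, north 23 cos 232° = -14.16
Net displacement: 68.66 east, -63.71 north. Direction back to start is (-68.66, 63.71): bearing = atan2(-68.66, 63.71) mod 360° = 312.86° ≈ 313°.

313°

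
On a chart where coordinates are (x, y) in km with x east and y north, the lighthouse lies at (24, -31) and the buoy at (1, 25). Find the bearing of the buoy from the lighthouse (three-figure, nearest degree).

Δeast = 1 − 24 = -23.00; Δnorth = 25 − -31 = 56.00.
Bearing = atan2(Δeast, Δnorth) mod 360° = 337.67° ≈ 338°.

338°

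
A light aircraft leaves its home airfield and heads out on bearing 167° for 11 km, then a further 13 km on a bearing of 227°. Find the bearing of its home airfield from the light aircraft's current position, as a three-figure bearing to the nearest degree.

Leg 1 (167°, 11 km): east 11 sin 167° = 2.47, north 11 cos 167° = -10.72
Leg 2 (227°, 13 km): east 13 sin 227° = -9.51, north 13 cos 227° = -8.87
Net displacement: -7.03 east, -19.58 north. Direction back to start is (7.03, 19.58): bearing = atan2(7.03, 19.58) mod 360° = 19.75° ≈ 020°.

020°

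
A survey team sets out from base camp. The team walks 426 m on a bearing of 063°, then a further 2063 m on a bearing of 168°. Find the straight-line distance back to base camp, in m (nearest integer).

Leg 1 (063°, 426 m): east 426 sin 63° = 379.57, north 426 cos 63° = 193.40
Leg 2 (168°, 2063 m): east 2063 sin 168° = 428.92, north 2063 cos 168° = -2017.92
Net: 808.49 east, -1824.52 north. Distance = √((808.49)² + (-1824.52)²) = 1995.626 m.

1996 m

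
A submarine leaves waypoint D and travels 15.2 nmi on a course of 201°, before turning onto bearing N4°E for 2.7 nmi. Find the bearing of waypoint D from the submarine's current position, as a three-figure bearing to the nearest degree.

Leg 1 (201°, 15.2 nmi): east 15.2 sin 201° = -5.45, north 15.2 cos 201° = -14.19
Leg 2 (N4°E, 2.7 nmi): east 2.7 sin 4° = 0.19, north 2.7 cos 4° = 2.69
Net displacement: -5.26 east, -11.50 north. Direction back to start is (5.26, 11.50): bearing = atan2(5.26, 11.50) mod 360° = 24.58° ≈ 025°.

025°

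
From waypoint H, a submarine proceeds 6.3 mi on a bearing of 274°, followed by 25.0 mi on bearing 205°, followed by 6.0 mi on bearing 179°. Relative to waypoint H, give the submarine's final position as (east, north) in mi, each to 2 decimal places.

Leg 1 (274°, 6.3 mi): east 6.3 sin 274° = -6.28, north 6.3 cos 274° = 0.44
Leg 2 (205°, 25.0 mi): east 25.0 sin 205° = -10.57, north 25.0 cos 205° = -22.66
Leg 3 (179°, 6.0 mi): east 6.0 sin 179° = 0.10, north 6.0 cos 179° = -6.00
Summing: -16.75 mi east, -28.22 mi north → (-16.75, -28.22).

(-16.75, -28.22)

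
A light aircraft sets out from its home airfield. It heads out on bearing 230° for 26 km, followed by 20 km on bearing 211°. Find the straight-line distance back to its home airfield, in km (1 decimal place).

Leg 1 (230°, 26 km): east 26 sin 230° = -19.92, north 26 cos 230° = -16.71
Leg 2 (211°, 20 km): east 20 sin 211° = -10.30, north 20 cos 211° = -17.14
Net: -30.22 east, -33.86 north. Distance = √((-30.22)² + (-33.86)²) = 45.380 km.

45.4 km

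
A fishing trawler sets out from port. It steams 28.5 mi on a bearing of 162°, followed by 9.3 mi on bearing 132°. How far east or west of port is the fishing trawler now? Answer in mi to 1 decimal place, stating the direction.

15.7 mi east

Leg 1 (162°, 28.5 mi): east 28.5 sin 162° = 8.81, north 28.5 cos 162° = -27.11
Leg 2 (132°, 9.3 mi): east 9.3 sin 132° = 6.91, north 9.3 cos 132° = -6.22
Net east component: 15.72 mi.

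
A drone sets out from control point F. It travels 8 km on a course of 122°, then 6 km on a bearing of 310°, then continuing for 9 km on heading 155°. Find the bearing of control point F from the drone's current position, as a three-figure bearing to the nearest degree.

Leg 1 (122°, 8 km): east 8 sin 122° = 6.78, north 8 cos 122° = -4.24
Leg 2 (310°, 6 km): east 6 sin 310° = -4.60, north 6 cos 310° = 3.86
Leg 3 (155°, 9 km): east 9 sin 155° = 3.80, north 9 cos 155° = -8.16
Net displacement: 5.99 east, -8.54 north. Direction back to start is (-5.99, 8.54): bearing = atan2(-5.99, 8.54) mod 360° = 324.94° ≈ 325°.

325°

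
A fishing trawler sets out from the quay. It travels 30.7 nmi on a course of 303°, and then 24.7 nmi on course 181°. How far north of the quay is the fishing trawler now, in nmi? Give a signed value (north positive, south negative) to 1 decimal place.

-8.0 nmi

Leg 1 (303°, 30.7 nmi): east 30.7 sin 303° = -25.75, north 30.7 cos 303° = 16.72
Leg 2 (181°, 24.7 nmi): east 24.7 sin 181° = -0.43, north 24.7 cos 181° = -24.70
Net north component: -7.98 nmi.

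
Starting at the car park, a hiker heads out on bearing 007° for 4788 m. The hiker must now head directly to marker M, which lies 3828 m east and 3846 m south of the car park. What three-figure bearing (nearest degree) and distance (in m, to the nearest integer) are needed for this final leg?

Leg 1 (007°, 4788 m): east 4788 sin 7° = 583.51, north 4788 cos 7° = 4752.31
Current position: (583.51, 4752.31). Target: (3828, -3846). Remaining: Δeast = 3244.49, Δnorth = -8598.31.
Bearing = atan2(3244.49, -8598.31) mod 360° = 159.33°; distance = √((3244.49)² + (-8598.31)²) = 9190.085 m.

159°, 9190 m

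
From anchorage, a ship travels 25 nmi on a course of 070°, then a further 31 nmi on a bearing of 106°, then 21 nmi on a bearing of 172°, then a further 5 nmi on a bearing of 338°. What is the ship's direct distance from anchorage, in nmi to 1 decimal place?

Leg 1 (070°, 25 nmi): east 25 sin 70° = 23.49, north 25 cos 70° = 8.55
Leg 2 (106°, 31 nmi): east 31 sin 106° = 29.80, north 31 cos 106° = -8.54
Leg 3 (172°, 21 nmi): east 21 sin 172° = 2.92, north 21 cos 172° = -20.80
Leg 4 (338°, 5 nmi): east 5 sin 338° = -1.87, north 5 cos 338° = 4.64
Net: 54.34 east, -16.15 north. Distance = √((54.34)² + (-16.15)²) = 56.691 nmi.

56.7 nmi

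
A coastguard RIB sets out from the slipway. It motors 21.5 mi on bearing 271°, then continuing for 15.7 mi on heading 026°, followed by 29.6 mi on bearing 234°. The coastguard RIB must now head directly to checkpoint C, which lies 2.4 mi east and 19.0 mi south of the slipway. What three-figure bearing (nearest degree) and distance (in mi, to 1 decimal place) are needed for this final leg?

111°, 44.0 mi

Leg 1 (271°, 21.5 mi): east 21.5 sin 271° = -21.50, north 21.5 cos 271° = 0.38
Leg 2 (026°, 15.7 mi): east 15.7 sin 26° = 6.88, north 15.7 cos 26° = 14.11
Leg 3 (234°, 29.6 mi): east 29.6 sin 234° = -23.95, north 29.6 cos 234° = -17.40
Current position: (-38.56, -2.91). Target: (2.4, -19.0). Remaining: Δeast = 40.96, Δnorth = -16.09.
Bearing = atan2(40.96, -16.09) mod 360° = 111.44°; distance = √((40.96)² + (-16.09)²) = 44.007 mi.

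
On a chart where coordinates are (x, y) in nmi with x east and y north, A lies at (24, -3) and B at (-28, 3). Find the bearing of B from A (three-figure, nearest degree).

277°

Δeast = -28 − 24 = -52.00; Δnorth = 3 − -3 = 6.00.
Bearing = atan2(Δeast, Δnorth) mod 360° = 276.58° ≈ 277°.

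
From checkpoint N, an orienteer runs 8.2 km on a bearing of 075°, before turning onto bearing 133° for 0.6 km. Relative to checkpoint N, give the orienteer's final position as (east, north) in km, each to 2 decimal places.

(8.36, 1.71)

Leg 1 (075°, 8.2 km): east 8.2 sin 75° = 7.92, north 8.2 cos 75° = 2.12
Leg 2 (133°, 0.6 km): east 0.6 sin 133° = 0.44, north 0.6 cos 133° = -0.41
Summing: 8.36 km east, 1.71 km north → (8.36, 1.71).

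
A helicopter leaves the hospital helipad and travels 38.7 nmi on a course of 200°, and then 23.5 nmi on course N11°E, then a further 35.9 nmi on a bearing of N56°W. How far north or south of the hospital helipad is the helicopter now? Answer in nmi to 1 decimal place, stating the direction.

Leg 1 (200°, 38.7 nmi): east 38.7 sin 200° = -13.24, north 38.7 cos 200° = -36.37
Leg 2 (N11°E, 23.5 nmi): east 23.5 sin 11° = 4.48, north 23.5 cos 11° = 23.07
Leg 3 (N56°W, 35.9 nmi): east 35.9 sin 304° = -29.76, north 35.9 cos 304° = 20.08
Net north component: 6.78 nmi.

6.8 nmi north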